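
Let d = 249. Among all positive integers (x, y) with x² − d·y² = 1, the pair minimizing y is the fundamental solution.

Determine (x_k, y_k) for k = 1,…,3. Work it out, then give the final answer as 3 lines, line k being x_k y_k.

√249 → a₀=15, period (1,3,1,1,5,…,3,1,30); ℓ=16 even so k=15
k=0  a_k=15  p_k/q_k = 15/1
…
k=8  a_k=10  p_k/q_k = 36751/2329
…
k=13  a_k=1  p_k/q_k = 1884116/119401
k=14  a_k=3  p_k/q_k = 6669699/422675
k=15  a_k=1  p_k/q_k = 8553815/542076
(x₁, y₁) = (8553815, 542076);  8553815² − 249·542076² = 1 ✓
n=2: (8553815,542076)∘(8553815,542076) = (8553815·8553815+249·542076·542076, 8553815·542076+542076·8553815) = (146335502108449,9273635639880)
n=3: (146335502108449,9273635639880)∘(8553815,542076) = (8553815·146335502108449+249·542076·9273635639880, 8553815·9273635639880+542076·146335502108449) = (2503453625935556812055,158649927281879742324)

8553815 542076
146335502108449 9273635639880
2503453625935556812055 158649927281879742324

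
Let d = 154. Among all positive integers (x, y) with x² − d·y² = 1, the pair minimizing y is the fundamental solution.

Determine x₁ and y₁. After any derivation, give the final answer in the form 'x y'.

d=154: √d = [12; 2,2,3,1,2,1,3,2,2,24] (ℓ=10, even), read p_9/q_9
i=0: a=12 ⇒ p=12, q=1
i=1: a=2 ⇒ p=25, q=2
i=2: a=2 ⇒ p=62, q=5
i=3: a=3 ⇒ p=211, q=17
i=4: a=1 ⇒ p=273, q=22
…
i=7: a=3 ⇒ p=3847, q=310
i=8: a=2 ⇒ p=8724, q=703
i=9: a=2 ⇒ p=21295, q=1716
(x₁, y₁) = (21295, 1716);  21295² − 154·1716² = 1 ✓

21295 1716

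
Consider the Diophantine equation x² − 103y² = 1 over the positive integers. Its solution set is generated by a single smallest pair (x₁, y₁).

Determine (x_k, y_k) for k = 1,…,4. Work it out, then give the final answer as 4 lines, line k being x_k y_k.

227528 22419
103537981567 10201900464
47115579739725224 4642436017523565
21440227253936863550977 2112568364380001494176

√103 = [10; 6,1,2,1,1,9,1,1,2,1,6,20, …], period ℓ=12 (even) → k=11
a_0=10:  p_0=10·1+0=10,  q_0=10·0+1=1
a_1=6:  p_1=6·10+1=61,  q_1=6·1+0=6
a_2=1:  p_2=1·61+10=71,  q_2=1·6+1=7
a_3=2:  p_3=2·71+61=203,  q_3=2·7+6=20
…
a_6=9:  p_6=9·477+274=4567,  q_6=9·47+27=450
a_7=1:  p_7=1·4567+477=5044,  q_7=1·450+47=497
a_8=1:  p_8=1·5044+4567=9611,  q_8=1·497+450=947
a_9=2:  p_9=2·9611+5044=24266,  q_9=2·947+497=2391
a_10=1:  p_10=1·24266+9611=33877,  q_10=1·2391+947=3338
a_11=6:  p_11=6·33877+24266=227528,  q_11=6·3338+2391=22419
fundamental: x₁=227528, y₁=22419  (since 51768990784 − 103·502611561 = 1)
(227528+22419√103)^2 = 103537981567 + 10201900464√103
(227528+22419√103)^3 = 47115579739725224 + 4642436017523565√103
(227528+22419√103)^4 = 21440227253936863550977 + 2112568364380001494176√103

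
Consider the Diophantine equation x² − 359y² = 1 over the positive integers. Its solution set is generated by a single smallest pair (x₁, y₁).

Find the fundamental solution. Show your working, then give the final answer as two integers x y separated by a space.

[18; 1,17,1,36] for √359; ℓ=4 ⇒ convergent index 3
step 0: (18, 1)  from 18·(1,0) + (0,1)
step 1: (19, 1)  from 1·(18,1) + (1,0)
step 2: (341, 18)  from 17·(19,1) + (18,1)
step 3: (360, 19)  from 1·(341,18) + (19,1)
→ (360, 19).  Check: 360²=129600, 359·19²=129599, difference 1.

360 19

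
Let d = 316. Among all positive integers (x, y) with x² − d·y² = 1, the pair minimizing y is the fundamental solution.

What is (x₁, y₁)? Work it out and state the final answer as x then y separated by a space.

√316 = [17; 1,3,2,8,2,3,1,34, …], period ℓ=8 (even) → k=7
step 0: (17, 1)  from 17·(1,0) + (0,1)
…
step 2: (71, 4)  from 3·(18,1) + (17,1)
step 3: (160, 9)  from 2·(71,4) + (18,1)
step 4: (1351, 76)  from 8·(160,9) + (71,4)
step 5: (2862, 161)  from 2·(1351,76) + (160,9)
step 6: (9937, 559)  from 3·(2862,161) + (1351,76)
step 7: (12799, 720)  from 1·(9937,559) + (2862,161)
(x₁, y₁) = (12799, 720);  12799² − 316·720² = 1 ✓

12799 720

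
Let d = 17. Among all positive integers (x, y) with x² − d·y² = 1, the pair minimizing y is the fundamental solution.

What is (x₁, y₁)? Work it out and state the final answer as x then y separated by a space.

33 8

√17 = [4; 8, …], period ℓ=1 (odd) → k=1
a_0=4:  p_0=4·1+0=4,  q_0=4·0+1=1
a_1=8:  p_1=8·4+1=33,  q_1=8·1+0=8
(x₁, y₁) = (33, 8);  33² − 17·8² = 1 ✓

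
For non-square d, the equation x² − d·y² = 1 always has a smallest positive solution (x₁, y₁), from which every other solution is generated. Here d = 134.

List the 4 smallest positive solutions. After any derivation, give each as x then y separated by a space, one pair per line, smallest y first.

d=134: √d = [11; 1,1,2,1,3,…,1,1,22] (ℓ=14, even), read p_13/q_13
a_0=11:  p_0=11·1+0=11,  q_0=11·0+1=1
…
a_5=3:  p_5=3·81+58=301,  q_5=3·7+5=26
a_6=1:  p_6=1·301+81=382,  q_6=1·26+7=33
…
a_9=3:  p_9=3·4503+4121=17630,  q_9=3·389+356=1523
a_10=1:  p_10=1·17630+4503=22133,  q_10=1·1523+389=1912
a_11=2:  p_11=2·22133+17630=61896,  q_11=2·1912+1523=5347
a_12=1:  p_12=1·61896+22133=84029,  q_12=1·5347+1912=7259
a_13=1:  p_13=1·84029+61896=145925,  q_13=1·7259+5347=12606
(x₁, y₁) = (145925, 12606);  145925² − 134·12606² = 1 ✓
(145925+12606√134)^2 = 42588211249 + 3679061100√134
(145925+12606√134)^3 = 12429369452874725 + 1073733982022394√134
(145925+12606√134)^4 = 3627511474778900280001 + 313369262649556627800√134

145925 12606
42588211249 3679061100
12429369452874725 1073733982022394
3627511474778900280001 313369262649556627800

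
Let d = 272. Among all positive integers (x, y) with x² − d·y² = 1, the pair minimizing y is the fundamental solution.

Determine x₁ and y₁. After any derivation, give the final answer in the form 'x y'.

33 2

[16; 2,32] for √272; ℓ=2 ⇒ convergent index 1
i=0: a=16 ⇒ p=16, q=1
i=1: a=2 ⇒ p=33, q=2
→ (33, 2).  Check: 33²=1089, 272·2²=1088, difference 1.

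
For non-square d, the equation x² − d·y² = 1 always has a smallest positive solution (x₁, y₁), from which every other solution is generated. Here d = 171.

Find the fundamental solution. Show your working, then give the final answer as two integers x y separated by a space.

170 13

√171 = [13; 13,26, …], period ℓ=2 (even) → k=1
i=0: a=13 ⇒ p=13, q=1
i=1: a=13 ⇒ p=170, q=13
(x₁, y₁) = (170, 13);  170² − 171·13² = 1 ✓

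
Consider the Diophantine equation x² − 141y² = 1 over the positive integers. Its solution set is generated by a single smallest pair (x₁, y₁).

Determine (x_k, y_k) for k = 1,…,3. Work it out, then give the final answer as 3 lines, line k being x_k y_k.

√141 → a₀=11, period (1,6,1,22); ℓ=4 even so k=3
a_0=11:  p_0=11·1+0=11,  q_0=11·0+1=1
…
a_2=6:  p_2=6·12+11=83,  q_2=6·1+1=7
a_3=1:  p_3=1·83+12=95,  q_3=1·7+1=8
(x₁, y₁) = (95, 8);  95² − 141·8² = 1 ✓
n=2: (95,8)∘(95,8) = (95·95+141·8·8, 95·8+8·95) = (18049,1520)
n=3: (18049,1520)∘(95,8) = (95·18049+141·8·1520, 95·1520+8·18049) = (3429215,288792)

95 8
18049 1520
3429215 288792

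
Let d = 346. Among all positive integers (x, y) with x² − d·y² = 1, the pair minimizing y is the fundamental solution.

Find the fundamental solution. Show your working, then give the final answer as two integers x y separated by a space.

√346 → a₀=18, period (1,1,1,1,36); ℓ=5 odd so k=9
step 0: (18, 1)  from 18·(1,0) + (0,1)
step 1: (19, 1)  from 1·(18,1) + (1,0)
step 2: (37, 2)  from 1·(19,1) + (18,1)
…
step 4: (93, 5)  from 1·(56,3) + (37,2)
step 5: (3404, 183)  from 36·(93,5) + (56,3)
step 6: (3497, 188)  from 1·(3404,183) + (93,5)
step 7: (6901, 371)  from 1·(3497,188) + (3404,183)
step 8: (10398, 559)  from 1·(6901,371) + (3497,188)
step 9: (17299, 930)  from 1·(10398,559) + (6901,371)
→ (17299, 930).  Check: 17299²=299255401, 346·930²=299255400, difference 1.

17299 930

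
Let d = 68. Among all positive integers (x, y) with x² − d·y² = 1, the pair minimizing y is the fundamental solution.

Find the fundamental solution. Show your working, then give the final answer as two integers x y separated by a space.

33 4

d=68: √d = [8; 4,16] (ℓ=2, even), read p_1/q_1
a_0=8:  p_0=8·1+0=8,  q_0=8·0+1=1
a_1=4:  p_1=4·8+1=33,  q_1=4·1+0=4
fundamental: x₁=33, y₁=4  (since 1089 − 68·16 = 1)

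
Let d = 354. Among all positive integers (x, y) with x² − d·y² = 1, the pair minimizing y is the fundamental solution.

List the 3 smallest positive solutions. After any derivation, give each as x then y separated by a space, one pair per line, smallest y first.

√354 → a₀=18, period (1,4,2,2,18,2,2,4,1,36); ℓ=10 even so k=9
k=0  a_k=18  p_k/q_k = 18/1
k=1  a_k=1  p_k/q_k = 19/1
…
k=6  a_k=2  p_k/q_k = 19210/1021
…
k=8  a_k=4  p_k/q_k = 210294/11177
k=9  a_k=1  p_k/q_k = 258065/13716
(x₁, y₁) = (258065, 13716);  258065² − 354·13716² = 1 ✓
k=2:  x_2 = 258065·258065+354·13716·13716 = 133195088449,  y_2 = 258065·13716+13716·258065 = 7079239080
k=3:  x_3 = 258065·133195088449+354·13716·7079239080 = 68745981000924305,  y_3 = 258065·7079239080+13716·133195088449 = 3653807666346684

258065 13716
133195088449 7079239080
68745981000924305 3653807666346684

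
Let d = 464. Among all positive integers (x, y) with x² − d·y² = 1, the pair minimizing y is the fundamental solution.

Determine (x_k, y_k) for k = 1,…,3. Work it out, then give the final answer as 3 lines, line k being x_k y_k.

9801 455
192119201 8918910
3765920568201 174828473365

√464 = [21; 1,1,5,1,1,1,5,1,1,42, …], period ℓ=10 (even) → k=9
a_0=21:  p_0=21·1+0=21,  q_0=21·0+1=1
a_1=1:  p_1=1·21+1=22,  q_1=1·1+0=1
…
a_3=5:  p_3=5·43+22=237,  q_3=5·2+1=11
a_4=1:  p_4=1·237+43=280,  q_4=1·11+2=13
a_5=1:  p_5=1·280+237=517,  q_5=1·13+11=24
a_6=1:  p_6=1·517+280=797,  q_6=1·24+13=37
a_7=5:  p_7=5·797+517=4502,  q_7=5·37+24=209
a_8=1:  p_8=1·4502+797=5299,  q_8=1·209+37=246
a_9=1:  p_9=1·5299+4502=9801,  q_9=1·246+209=455
fundamental: x₁=9801, y₁=455  (since 96059601 − 464·207025 = 1)
(x_2, y_2) = (9801·9801 + 464·455·455, 9801·455 + 455·9801) = (192119201, 8918910)
(x_3, y_3) = (9801·192119201 + 464·455·8918910, 9801·8918910 + 455·192119201) = (3765920568201, 174828473365)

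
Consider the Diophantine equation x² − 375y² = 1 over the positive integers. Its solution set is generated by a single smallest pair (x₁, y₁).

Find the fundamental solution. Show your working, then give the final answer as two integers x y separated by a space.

15124 781

d=375: √d = [19; 2,1,2,1,5,1,2,1,2,38] (ℓ=10, even), read p_9/q_9
i=0: a=19 ⇒ p=19, q=1
…
i=8: a=1 ⇒ p=5519, q=285
i=9: a=2 ⇒ p=15124, q=781
fundamental: x₁=15124, y₁=781  (since 228735376 − 375·609961 = 1)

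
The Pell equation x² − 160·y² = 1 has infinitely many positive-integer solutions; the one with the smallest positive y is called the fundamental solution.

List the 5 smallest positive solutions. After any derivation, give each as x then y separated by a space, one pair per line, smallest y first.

721 57
1039681 82194
1499219281 118523691
2161873163521 170911080228
3117419602578001 246453659165085

√160 = [12; 1,1,1,5,1,1,1,24, …], period ℓ=8 (even) → k=7
step 0: (12, 1)  from 12·(1,0) + (0,1)
step 1: (13, 1)  from 1·(12,1) + (1,0)
…
step 4: (215, 17)  from 5·(38,3) + (25,2)
…
step 6: (468, 37)  from 1·(253,20) + (215,17)
step 7: (721, 57)  from 1·(468,37) + (253,20)
(x₁, y₁) = (721, 57);  721² − 160·57² = 1 ✓
(721+57√160)^2 = 1039681 + 82194√160
(721+57√160)^3 = 1499219281 + 118523691√160
(721+57√160)^4 = 2161873163521 + 170911080228√160
(721+57√160)^5 = 3117419602578001 + 246453659165085√160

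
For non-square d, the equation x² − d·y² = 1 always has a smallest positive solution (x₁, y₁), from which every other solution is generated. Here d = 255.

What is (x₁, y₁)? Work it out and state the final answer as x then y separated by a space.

√255 = [15; 1,30, …], period ℓ=2 (even) → k=1
k=0  a_k=15  p_k/q_k = 15/1
k=1  a_k=1  p_k/q_k = 16/1
→ (16, 1).  Check: 16²=256, 255·1²=255, difference 1.

16 1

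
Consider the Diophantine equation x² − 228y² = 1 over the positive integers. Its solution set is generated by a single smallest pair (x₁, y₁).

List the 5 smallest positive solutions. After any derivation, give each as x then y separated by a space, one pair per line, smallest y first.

151 10
45601 3020
13771351 912030
4158902401 275430040
1255974753751 83178960050

[15; 10,30] for √228; ℓ=2 ⇒ convergent index 1
i=0: a=15 ⇒ p=15, q=1
i=1: a=10 ⇒ p=151, q=10
(x₁, y₁) = (151, 10);  151² − 228·10² = 1 ✓
n=2: (151,10)∘(151,10) = (151·151+228·10·10, 151·10+10·151) = (45601,3020)
n=3: (45601,3020)∘(151,10) = (151·45601+228·10·3020, 151·3020+10·45601) = (13771351,912030)
n=4: (13771351,912030)∘(151,10) = (151·13771351+228·10·912030, 151·912030+10·13771351) = (4158902401,275430040)
n=5: (4158902401,275430040)∘(151,10) = (151·4158902401+228·10·275430040, 151·275430040+10·4158902401) = (1255974753751,83178960050)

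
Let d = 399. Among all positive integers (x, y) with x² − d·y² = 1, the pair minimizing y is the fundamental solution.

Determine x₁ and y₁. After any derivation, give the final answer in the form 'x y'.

20 1

√399 → a₀=19, period (1,38); ℓ=2 even so k=1
k=0  a_k=19  p_k/q_k = 19/1
k=1  a_k=1  p_k/q_k = 20/1
(x₁, y₁) = (20, 1);  20² − 399·1² = 1 ✓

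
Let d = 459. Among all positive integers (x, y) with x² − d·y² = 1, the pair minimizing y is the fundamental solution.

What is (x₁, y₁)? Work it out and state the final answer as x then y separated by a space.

499850 23331

d=459: √d = [21; 2,2,1,4,21,4,1,2,2,42] (ℓ=10, even), read p_9/q_9
a_0=21:  p_0=21·1+0=21,  q_0=21·0+1=1
a_1=2:  p_1=2·21+1=43,  q_1=2·1+0=2
a_2=2:  p_2=2·43+21=107,  q_2=2·2+1=5
a_3=1:  p_3=1·107+43=150,  q_3=1·5+2=7
a_4=4:  p_4=4·150+107=707,  q_4=4·7+5=33
…
a_8=2:  p_8=2·75692+60695=212079,  q_8=2·3533+2833=9899
a_9=2:  p_9=2·212079+75692=499850,  q_9=2·9899+3533=23331
(x₁, y₁) = (499850, 23331);  499850² − 459·23331² = 1 ✓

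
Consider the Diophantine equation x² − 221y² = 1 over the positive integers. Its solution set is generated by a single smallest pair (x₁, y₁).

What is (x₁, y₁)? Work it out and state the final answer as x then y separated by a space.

1665 112

d=221: √d = [14; 1,6,2,6,1,28] (ℓ=6, even), read p_5/q_5
k=0  a_k=14  p_k/q_k = 14/1
k=1  a_k=1  p_k/q_k = 15/1
…
k=3  a_k=2  p_k/q_k = 223/15
k=4  a_k=6  p_k/q_k = 1442/97
k=5  a_k=1  p_k/q_k = 1665/112
(x₁, y₁) = (1665, 112);  1665² − 221·112² = 1 ✓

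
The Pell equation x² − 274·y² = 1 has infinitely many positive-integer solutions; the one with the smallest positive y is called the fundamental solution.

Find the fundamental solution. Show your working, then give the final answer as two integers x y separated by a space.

√274 = [16; 1,1,4,4,1,1,32, …], period ℓ=7 (odd) → k=13
i=0: a=16 ⇒ p=16, q=1
…
i=3: a=4 ⇒ p=149, q=9
i=4: a=4 ⇒ p=629, q=38
…
i=7: a=32 ⇒ p=45802, q=2767
…
i=12: a=1 ⇒ p=2189276, q=132259
i=13: a=1 ⇒ p=3959299, q=239190
→ (3959299, 239190).  Check: 3959299²=15676048571401, 274·239190²=15676048571400, difference 1.

3959299 239190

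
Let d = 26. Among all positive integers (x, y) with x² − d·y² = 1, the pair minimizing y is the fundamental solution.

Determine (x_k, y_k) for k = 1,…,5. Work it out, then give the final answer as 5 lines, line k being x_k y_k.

51 10
5201 1020
530451 104030
54100801 10610040
5517751251 1082120050

√26 → a₀=5, period (10); ℓ=1 odd so k=1
k=0  a_k=5  p_k/q_k = 5/1
k=1  a_k=10  p_k/q_k = 51/10
→ (51, 10).  Check: 51²=2601, 26·10²=2600, difference 1.
(x_2, y_2) = (51·51 + 26·10·10, 51·10 + 10·51) = (5201, 1020)
(x_3, y_3) = (51·5201 + 26·10·1020, 51·1020 + 10·5201) = (530451, 104030)
(x_4, y_4) = (51·530451 + 26·10·104030, 51·104030 + 10·530451) = (54100801, 10610040)
(x_5, y_5) = (51·54100801 + 26·10·10610040, 51·10610040 + 10·54100801) = (5517751251, 1082120050)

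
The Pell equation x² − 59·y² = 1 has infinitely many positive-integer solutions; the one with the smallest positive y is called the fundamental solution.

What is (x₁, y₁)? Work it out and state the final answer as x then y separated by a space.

530 69

[7; 1,2,7,2,1,14] for √59; ℓ=6 ⇒ convergent index 5
a_0=7:  p_0=7·1+0=7,  q_0=7·0+1=1
…
a_3=7:  p_3=7·23+8=169,  q_3=7·3+1=22
a_4=2:  p_4=2·169+23=361,  q_4=2·22+3=47
a_5=1:  p_5=1·361+169=530,  q_5=1·47+22=69
(x₁, y₁) = (530, 69);  530² − 59·69² = 1 ✓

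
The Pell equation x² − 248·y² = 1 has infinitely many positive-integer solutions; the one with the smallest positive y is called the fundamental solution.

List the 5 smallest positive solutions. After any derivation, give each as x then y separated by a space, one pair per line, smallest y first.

63 4
7937 504
999999 63500
125991937 8000496
15873984063 1007998996

d=248: √d = [15; 1,2,1,30] (ℓ=4, even), read p_3/q_3
k=0  a_k=15  p_k/q_k = 15/1
k=1  a_k=1  p_k/q_k = 16/1
k=2  a_k=2  p_k/q_k = 47/3
k=3  a_k=1  p_k/q_k = 63/4
→ (63, 4).  Check: 63²=3969, 248·4²=3968, difference 1.
k=2:  x_2 = 63·63+248·4·4 = 7937,  y_2 = 63·4+4·63 = 504
k=3:  x_3 = 63·7937+248·4·504 = 999999,  y_3 = 63·504+4·7937 = 63500
k=4:  x_4 = 63·999999+248·4·63500 = 125991937,  y_4 = 63·63500+4·999999 = 8000496
k=5:  x_5 = 63·125991937+248·4·8000496 = 15873984063,  y_5 = 63·8000496+4·125991937 = 1007998996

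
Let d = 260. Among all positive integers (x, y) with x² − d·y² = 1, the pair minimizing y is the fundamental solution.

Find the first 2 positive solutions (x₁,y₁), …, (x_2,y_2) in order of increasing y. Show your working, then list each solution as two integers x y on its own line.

√260 → a₀=16, period (8,32); ℓ=2 even so k=1
a_0=16:  p_0=16·1+0=16,  q_0=16·0+1=1
a_1=8:  p_1=8·16+1=129,  q_1=8·1+0=8
(x₁, y₁) = (129, 8);  129² − 260·8² = 1 ✓
n=2: (129,8)∘(129,8) = (129·129+260·8·8, 129·8+8·129) = (33281,2064)

129 8
33281 2064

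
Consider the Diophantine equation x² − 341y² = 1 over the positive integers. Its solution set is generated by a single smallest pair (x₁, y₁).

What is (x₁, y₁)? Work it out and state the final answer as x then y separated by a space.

10626551 575460

√341 → a₀=18, period (2,6,1,8,2,…,6,2,36); ℓ=14 even so k=13
k=0  a_k=18  p_k/q_k = 18/1
k=1  a_k=2  p_k/q_k = 37/2
k=2  a_k=6  p_k/q_k = 240/13
k=3  a_k=1  p_k/q_k = 277/15
k=4  a_k=8  p_k/q_k = 2456/133
…
k=10  a_k=8  p_k/q_k = 641940/34763
…
k=12  a_k=6  p_k/q_k = 4953942/268271
k=13  a_k=2  p_k/q_k = 10626551/575460
(x₁, y₁) = (10626551, 575460);  10626551² − 341·575460² = 1 ✓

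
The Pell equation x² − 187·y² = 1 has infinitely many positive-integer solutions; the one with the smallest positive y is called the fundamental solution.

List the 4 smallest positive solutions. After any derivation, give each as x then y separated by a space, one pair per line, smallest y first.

1682 123
5658247 413772
19034341226 1391928885
64031518226017 4682448355368

d=187: √d = [13; 1,2,13,2,1,26] (ℓ=6, even), read p_5/q_5
step 0: (13, 1)  from 13·(1,0) + (0,1)
step 1: (14, 1)  from 1·(13,1) + (1,0)
…
step 4: (1135, 83)  from 2·(547,40) + (41,3)
step 5: (1682, 123)  from 1·(1135,83) + (547,40)
(x₁, y₁) = (1682, 123);  1682² − 187·123² = 1 ✓
(1682+123√187)^2 = 5658247 + 413772√187
(1682+123√187)^3 = 19034341226 + 1391928885√187
(1682+123√187)^4 = 64031518226017 + 4682448355368√187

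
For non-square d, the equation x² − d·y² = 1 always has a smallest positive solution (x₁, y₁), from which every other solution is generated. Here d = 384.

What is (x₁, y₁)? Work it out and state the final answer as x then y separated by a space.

√384 = [19; 1,1,2,9,2,1,1,38, …], period ℓ=8 (even) → k=7
step 0: (19, 1)  from 19·(1,0) + (0,1)
step 1: (20, 1)  from 1·(19,1) + (1,0)
step 2: (39, 2)  from 1·(20,1) + (19,1)
step 3: (98, 5)  from 2·(39,2) + (20,1)
…
step 5: (1940, 99)  from 2·(921,47) + (98,5)
step 6: (2861, 146)  from 1·(1940,99) + (921,47)
step 7: (4801, 245)  from 1·(2861,146) + (1940,99)
(x₁, y₁) = (4801, 245);  4801² − 384·245² = 1 ✓

4801 245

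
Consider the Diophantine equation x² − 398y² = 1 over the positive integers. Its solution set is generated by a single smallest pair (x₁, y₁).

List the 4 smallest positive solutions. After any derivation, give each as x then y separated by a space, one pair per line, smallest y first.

d=398: √d = [19; 1,18,1,38] (ℓ=4, even), read p_3/q_3
step 0: (19, 1)  from 19·(1,0) + (0,1)
step 1: (20, 1)  from 1·(19,1) + (1,0)
step 2: (379, 19)  from 18·(20,1) + (19,1)
step 3: (399, 20)  from 1·(379,19) + (20,1)
(x₁, y₁) = (399, 20);  399² − 398·20² = 1 ✓
k=2:  x_2 = 399·399+398·20·20 = 318401,  y_2 = 399·20+20·399 = 15960
k=3:  x_3 = 399·318401+398·20·15960 = 254083599,  y_3 = 399·15960+20·318401 = 12736060
k=4:  x_4 = 399·254083599+398·20·12736060 = 202758393601,  y_4 = 399·12736060+20·254083599 = 10163359920

399 20
318401 15960
254083599 12736060
202758393601 10163359920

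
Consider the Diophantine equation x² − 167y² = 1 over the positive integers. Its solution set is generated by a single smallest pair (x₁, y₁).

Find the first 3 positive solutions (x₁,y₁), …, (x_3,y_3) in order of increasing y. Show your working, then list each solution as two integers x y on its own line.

√167 → a₀=12, period (1,11,1,24); ℓ=4 even so k=3
a_0=12:  p_0=12·1+0=12,  q_0=12·0+1=1
…
a_2=11:  p_2=11·13+12=155,  q_2=11·1+1=12
a_3=1:  p_3=1·155+13=168,  q_3=1·12+1=13
→ (168, 13).  Check: 168²=28224, 167·13²=28223, difference 1.
(168+13√167)^2 = 56447 + 4368√167
(168+13√167)^3 = 18966024 + 1467635√167

168 13
56447 4368
18966024 1467635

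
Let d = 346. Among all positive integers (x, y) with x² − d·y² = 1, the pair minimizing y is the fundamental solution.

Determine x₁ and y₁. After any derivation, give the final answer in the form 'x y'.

17299 930

√346 → a₀=18, period (1,1,1,1,36); ℓ=5 odd so k=9
a_0=18:  p_0=18·1+0=18,  q_0=18·0+1=1
a_1=1:  p_1=1·18+1=19,  q_1=1·1+0=1
…
a_5=36:  p_5=36·93+56=3404,  q_5=36·5+3=183
…
a_8=1:  p_8=1·6901+3497=10398,  q_8=1·371+188=559
a_9=1:  p_9=1·10398+6901=17299,  q_9=1·559+371=930
→ (17299, 930).  Check: 17299²=299255401, 346·930²=299255400, difference 1.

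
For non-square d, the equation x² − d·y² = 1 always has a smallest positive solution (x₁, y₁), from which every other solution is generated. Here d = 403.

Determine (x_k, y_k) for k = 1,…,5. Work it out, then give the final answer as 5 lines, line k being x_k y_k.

√403 → a₀=20, period (13,2,1,3,1,3,1,2,13,40); ℓ=10 even so k=9
step 0: (20, 1)  from 20·(1,0) + (0,1)
step 1: (261, 13)  from 13·(20,1) + (1,0)
step 2: (542, 27)  from 2·(261,13) + (20,1)
step 3: (803, 40)  from 1·(542,27) + (261,13)
step 4: (2951, 147)  from 3·(803,40) + (542,27)
…
step 7: (17967, 895)  from 1·(14213,708) + (3754,187)
step 8: (50147, 2498)  from 2·(17967,895) + (14213,708)
step 9: (669878, 33369)  from 13·(50147,2498) + (17967,895)
fundamental: x₁=669878, y₁=33369  (since 448736534884 − 403·1113490161 = 1)
(669878+33369√403)^2 = 897473069767 + 44706317964√403
(669878+33369√403)^3 = 1202394930058086974 + 59895557730143415√403
(669878+33369√403)^4 = 1610915821914004898868577 + 80245432842261314788776√403
(669878+33369√403)^5 = 2158234137903017152358511160238 + 107509300122956754498421235241√403

669878 33369
897473069767 44706317964
1202394930058086974 59895557730143415
1610915821914004898868577 80245432842261314788776
2158234137903017152358511160238 107509300122956754498421235241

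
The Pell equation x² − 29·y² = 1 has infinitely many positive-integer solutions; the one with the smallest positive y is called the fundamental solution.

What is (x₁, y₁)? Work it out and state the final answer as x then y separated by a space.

√29 → a₀=5, period (2,1,1,2,10); ℓ=5 odd so k=9
a_0=5:  p_0=5·1+0=5,  q_0=5·0+1=1
a_1=2:  p_1=2·5+1=11,  q_1=2·1+0=2
…
a_4=2:  p_4=2·27+16=70,  q_4=2·5+3=13
a_5=10:  p_5=10·70+27=727,  q_5=10·13+5=135
…
a_7=1:  p_7=1·1524+727=2251,  q_7=1·283+135=418
a_8=1:  p_8=1·2251+1524=3775,  q_8=1·418+283=701
a_9=2:  p_9=2·3775+2251=9801,  q_9=2·701+418=1820
→ (9801, 1820).  Check: 9801²=96059601, 29·1820²=96059600, difference 1.

9801 1820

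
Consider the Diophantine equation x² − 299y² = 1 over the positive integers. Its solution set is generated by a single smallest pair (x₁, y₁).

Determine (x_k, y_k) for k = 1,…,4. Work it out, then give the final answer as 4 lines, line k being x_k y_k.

d=299: √d = [17; 3,2,3,34] (ℓ=4, even), read p_3/q_3
i=0: a=17 ⇒ p=17, q=1
i=1: a=3 ⇒ p=52, q=3
i=2: a=2 ⇒ p=121, q=7
i=3: a=3 ⇒ p=415, q=24
(x₁, y₁) = (415, 24);  415² − 299·24² = 1 ✓
(x_2, y_2) = (415·415 + 299·24·24, 415·24 + 24·415) = (344449, 19920)
(x_3, y_3) = (415·344449 + 299·24·19920, 415·19920 + 24·344449) = (285892255, 16533576)
(x_4, y_4) = (415·285892255 + 299·24·16533576, 415·16533576 + 24·285892255) = (237290227201, 13722848160)

415 24
344449 19920
285892255 16533576
237290227201 13722848160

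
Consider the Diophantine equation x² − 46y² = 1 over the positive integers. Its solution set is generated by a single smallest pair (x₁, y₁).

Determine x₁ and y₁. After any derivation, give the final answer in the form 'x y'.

√46 → a₀=6, period (1,3,1,1,2,6,2,1,1,3,1,12); ℓ=12 even so k=11
k=0  a_k=6  p_k/q_k = 6/1
…
k=2  a_k=3  p_k/q_k = 27/4
k=3  a_k=1  p_k/q_k = 34/5
k=4  a_k=1  p_k/q_k = 61/9
k=5  a_k=2  p_k/q_k = 156/23
k=6  a_k=6  p_k/q_k = 997/147
k=7  a_k=2  p_k/q_k = 2150/317
k=8  a_k=1  p_k/q_k = 3147/464
…
k=10  a_k=3  p_k/q_k = 19038/2807
k=11  a_k=1  p_k/q_k = 24335/3588
→ (24335, 3588).  Check: 24335²=592192225, 46·3588²=592192224, difference 1.

24335 3588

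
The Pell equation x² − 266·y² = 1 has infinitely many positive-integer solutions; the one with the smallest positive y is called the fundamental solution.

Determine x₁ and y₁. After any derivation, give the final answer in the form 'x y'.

685 42

√266 = [16; 3,4,3,32, …], period ℓ=4 (even) → k=3
step 0: (16, 1)  from 16·(1,0) + (0,1)
…
step 2: (212, 13)  from 4·(49,3) + (16,1)
step 3: (685, 42)  from 3·(212,13) + (49,3)
→ (685, 42).  Check: 685²=469225, 266·42²=469224, difference 1.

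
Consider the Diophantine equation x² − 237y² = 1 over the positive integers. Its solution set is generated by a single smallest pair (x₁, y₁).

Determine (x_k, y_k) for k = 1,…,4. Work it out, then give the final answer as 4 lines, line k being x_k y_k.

d=237: √d = [15; 2,1,1,7,10,7,1,1,2,30] (ℓ=10, even), read p_9/q_9
a_0=15:  p_0=15·1+0=15,  q_0=15·0+1=1
a_1=2:  p_1=2·15+1=31,  q_1=2·1+0=2
a_2=1:  p_2=1·31+15=46,  q_2=1·2+1=3
a_3=1:  p_3=1·46+31=77,  q_3=1·3+2=5
a_4=7:  p_4=7·77+46=585,  q_4=7·5+3=38
…
a_6=7:  p_6=7·5927+585=42074,  q_6=7·385+38=2733
a_7=1:  p_7=1·42074+5927=48001,  q_7=1·2733+385=3118
a_8=1:  p_8=1·48001+42074=90075,  q_8=1·3118+2733=5851
a_9=2:  p_9=2·90075+48001=228151,  q_9=2·5851+3118=14820
(x₁, y₁) = (228151, 14820);  228151² − 237·14820² = 1 ✓
(228151+14820√237)^2 = 104105757601 + 6762395640√237
(228151+14820√237)^3 = 47503665404623351 + 3085694655308460√237
(228151+14820√237)^4 = 21676017531356338550401 + 1408008642599798519280√237

228151 14820
104105757601 6762395640
47503665404623351 3085694655308460
21676017531356338550401 1408008642599798519280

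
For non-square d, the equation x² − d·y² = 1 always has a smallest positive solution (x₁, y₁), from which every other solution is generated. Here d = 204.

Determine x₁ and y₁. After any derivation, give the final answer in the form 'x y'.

d=204: √d = [14; 3,1,1,6,1,1,3,28] (ℓ=8, even), read p_7/q_7
a_0=14:  p_0=14·1+0=14,  q_0=14·0+1=1
…
a_3=1:  p_3=1·57+43=100,  q_3=1·4+3=7
…
a_5=1:  p_5=1·657+100=757,  q_5=1·46+7=53
a_6=1:  p_6=1·757+657=1414,  q_6=1·53+46=99
a_7=3:  p_7=3·1414+757=4999,  q_7=3·99+53=350
(x₁, y₁) = (4999, 350);  4999² − 204·350² = 1 ✓

4999 350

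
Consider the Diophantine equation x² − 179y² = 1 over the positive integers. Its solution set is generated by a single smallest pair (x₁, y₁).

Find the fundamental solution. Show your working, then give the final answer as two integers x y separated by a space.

4190210 313191

√179 → a₀=13, period (2,1,1,1,3,…,1,2,26); ℓ=14 even so k=13
k=0  a_k=13  p_k/q_k = 13/1
…
k=2  a_k=1  p_k/q_k = 40/3
k=3  a_k=1  p_k/q_k = 67/5
…
k=6  a_k=5  p_k/q_k = 2047/153
…
k=8  a_k=5  p_k/q_k = 137042/10243
k=9  a_k=3  p_k/q_k = 438125/32747
…
k=12  a_k=1  p_k/q_k = 1588459/118727
k=13  a_k=2  p_k/q_k = 4190210/313191
fundamental: x₁=4190210, y₁=313191  (since 17557859844100 − 179·98088602481 = 1)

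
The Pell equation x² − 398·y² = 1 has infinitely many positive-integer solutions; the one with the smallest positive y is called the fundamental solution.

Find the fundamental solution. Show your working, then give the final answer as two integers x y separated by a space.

399 20

√398 = [19; 1,18,1,38, …], period ℓ=4 (even) → k=3
step 0: (19, 1)  from 19·(1,0) + (0,1)
step 1: (20, 1)  from 1·(19,1) + (1,0)
step 2: (379, 19)  from 18·(20,1) + (19,1)
step 3: (399, 20)  from 1·(379,19) + (20,1)
(x₁, y₁) = (399, 20);  399² − 398·20² = 1 ✓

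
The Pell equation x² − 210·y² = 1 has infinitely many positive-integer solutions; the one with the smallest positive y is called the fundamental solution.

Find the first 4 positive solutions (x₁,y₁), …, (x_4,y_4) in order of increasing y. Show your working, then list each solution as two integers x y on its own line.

√210 → a₀=14, period (2,28); ℓ=2 even so k=1
i=0: a=14 ⇒ p=14, q=1
i=1: a=2 ⇒ p=29, q=2
(x₁, y₁) = (29, 2);  29² − 210·2² = 1 ✓
k=2:  x_2 = 29·29+210·2·2 = 1681,  y_2 = 29·2+2·29 = 116
k=3:  x_3 = 29·1681+210·2·116 = 97469,  y_3 = 29·116+2·1681 = 6726
k=4:  x_4 = 29·97469+210·2·6726 = 5651521,  y_4 = 29·6726+2·97469 = 389992

29 2
1681 116
97469 6726
5651521 389992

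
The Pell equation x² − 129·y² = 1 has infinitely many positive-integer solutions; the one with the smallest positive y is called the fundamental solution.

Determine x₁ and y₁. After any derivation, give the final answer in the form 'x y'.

√129 = [11; 2,1,3,1,6,1,3,1,2,22, …], period ℓ=10 (even) → k=9
k=0  a_k=11  p_k/q_k = 11/1
…
k=8  a_k=1  p_k/q_k = 6031/531
k=9  a_k=2  p_k/q_k = 16855/1484
→ (16855, 1484).  Check: 16855²=284091025, 129·1484²=284091024, difference 1.

16855 1484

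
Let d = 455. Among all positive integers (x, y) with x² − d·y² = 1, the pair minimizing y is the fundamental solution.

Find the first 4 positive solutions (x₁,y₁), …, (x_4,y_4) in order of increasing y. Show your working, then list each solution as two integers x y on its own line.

d=455: √d = [21; 3,42] (ℓ=2, even), read p_1/q_1
i=0: a=21 ⇒ p=21, q=1
i=1: a=3 ⇒ p=64, q=3
→ (64, 3).  Check: 64²=4096, 455·3²=4095, difference 1.
n=2: (64,3)∘(64,3) = (64·64+455·3·3, 64·3+3·64) = (8191,384)
n=3: (8191,384)∘(64,3) = (64·8191+455·3·384, 64·384+3·8191) = (1048384,49149)
n=4: (1048384,49149)∘(64,3) = (64·1048384+455·3·49149, 64·49149+3·1048384) = (134184961,6290688)

64 3
8191 384
1048384 49149
134184961 6290688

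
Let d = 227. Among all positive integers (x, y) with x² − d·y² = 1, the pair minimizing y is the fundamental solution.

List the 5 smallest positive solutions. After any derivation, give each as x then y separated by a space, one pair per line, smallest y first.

d=227: √d = [15; 15,30] (ℓ=2, even), read p_1/q_1
step 0: (15, 1)  from 15·(1,0) + (0,1)
step 1: (226, 15)  from 15·(15,1) + (1,0)
→ (226, 15).  Check: 226²=51076, 227·15²=51075, difference 1.
n=2: (226,15)∘(226,15) = (226·226+227·15·15, 226·15+15·226) = (102151,6780)
n=3: (102151,6780)∘(226,15) = (226·102151+227·15·6780, 226·6780+15·102151) = (46172026,3064545)
n=4: (46172026,3064545)∘(226,15) = (226·46172026+227·15·3064545, 226·3064545+15·46172026) = (20869653601,1385167560)
n=5: (20869653601,1385167560)∘(226,15) = (226·20869653601+227·15·1385167560, 226·1385167560+15·20869653601) = (9433037255626,626092672575)

226 15
102151 6780
46172026 3064545
20869653601 1385167560
9433037255626 626092672575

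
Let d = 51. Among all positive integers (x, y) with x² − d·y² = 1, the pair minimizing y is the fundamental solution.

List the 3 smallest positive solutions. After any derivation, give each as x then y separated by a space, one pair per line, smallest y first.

50 7
4999 700
499850 69993

√51 → a₀=7, period (7,14); ℓ=2 even so k=1
k=0  a_k=7  p_k/q_k = 7/1
k=1  a_k=7  p_k/q_k = 50/7
→ (50, 7).  Check: 50²=2500, 51·7²=2499, difference 1.
(x_2, y_2) = (50·50 + 51·7·7, 50·7 + 7·50) = (4999, 700)
(x_3, y_3) = (50·4999 + 51·7·700, 50·700 + 7·4999) = (499850, 69993)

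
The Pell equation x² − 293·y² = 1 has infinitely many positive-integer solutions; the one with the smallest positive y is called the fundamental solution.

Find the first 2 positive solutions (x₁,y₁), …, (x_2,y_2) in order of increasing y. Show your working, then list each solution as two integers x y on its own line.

√293 = [17; 8,1,1,8,34, …], period ℓ=5 (odd) → k=9
step 0: (17, 1)  from 17·(1,0) + (0,1)
…
step 2: (154, 9)  from 1·(137,8) + (17,1)
step 3: (291, 17)  from 1·(154,9) + (137,8)
step 4: (2482, 145)  from 8·(291,17) + (154,9)
step 5: (84679, 4947)  from 34·(2482,145) + (291,17)
step 6: (679914, 39721)  from 8·(84679,4947) + (2482,145)
…
step 8: (1444507, 84389)  from 1·(764593,44668) + (679914,39721)
step 9: (12320649, 719780)  from 8·(1444507,84389) + (764593,44668)
(x₁, y₁) = (12320649, 719780);  12320649² − 293·719780² = 1 ✓
k=2:  x_2 = 12320649·12320649+293·719780·719780 = 303596783562401,  y_2 = 12320649·719780+719780·12320649 = 17736313474440

12320649 719780
303596783562401 17736313474440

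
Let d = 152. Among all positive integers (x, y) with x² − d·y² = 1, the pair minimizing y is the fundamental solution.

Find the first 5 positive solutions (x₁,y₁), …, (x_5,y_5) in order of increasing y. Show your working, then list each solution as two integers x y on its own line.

37 3
2737 222
202501 16425
14982337 1215228
1108490437 89910447

√152 → a₀=12, period (3,24); ℓ=2 even so k=1
k=0  a_k=12  p_k/q_k = 12/1
k=1  a_k=3  p_k/q_k = 37/3
(x₁, y₁) = (37, 3);  37² − 152·3² = 1 ✓
(37+3√152)^2 = 2737 + 222√152
(37+3√152)^3 = 202501 + 16425√152
(37+3√152)^4 = 14982337 + 1215228√152
(37+3√152)^5 = 1108490437 + 89910447√152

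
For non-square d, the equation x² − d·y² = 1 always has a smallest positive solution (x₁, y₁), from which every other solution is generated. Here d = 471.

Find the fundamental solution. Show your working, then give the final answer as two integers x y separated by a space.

√471 = [21; 1,2,2,1,3,…,2,1,42, …], period ℓ=14 (even) → k=13
a_0=21:  p_0=21·1+0=21,  q_0=21·0+1=1
…
a_4=1:  p_4=1·152+65=217,  q_4=1·7+3=10
a_5=3:  p_5=3·217+152=803,  q_5=3·10+7=37
a_6=4:  p_6=4·803+217=3429,  q_6=4·37+10=158
…
a_11=2:  p_11=2·843469+644804=2331742,  q_11=2·38865+29711=107441
a_12=2:  p_12=2·2331742+843469=5506953,  q_12=2·107441+38865=253747
a_13=1:  p_13=1·5506953+2331742=7838695,  q_13=1·253747+107441=361188
fundamental: x₁=7838695, y₁=361188  (since 61445139303025 − 471·130456771344 = 1)

7838695 361188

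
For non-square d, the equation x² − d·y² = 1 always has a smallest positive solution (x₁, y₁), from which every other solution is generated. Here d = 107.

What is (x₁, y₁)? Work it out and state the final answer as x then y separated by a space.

962 93

[10; 2,1,9,1,2,20] for √107; ℓ=6 ⇒ convergent index 5
a_0=10:  p_0=10·1+0=10,  q_0=10·0+1=1
…
a_4=1:  p_4=1·300+31=331,  q_4=1·29+3=32
a_5=2:  p_5=2·331+300=962,  q_5=2·32+29=93
fundamental: x₁=962, y₁=93  (since 925444 − 107·8649 = 1)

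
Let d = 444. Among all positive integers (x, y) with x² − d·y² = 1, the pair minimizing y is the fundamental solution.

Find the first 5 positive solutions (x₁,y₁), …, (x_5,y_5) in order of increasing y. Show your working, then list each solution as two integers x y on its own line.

295 14
174049 8260
102688615 4873386
60586108801 2875289480
35745701503975 1696415919814

d=444: √d = [21; 14,42] (ℓ=2, even), read p_1/q_1
step 0: (21, 1)  from 21·(1,0) + (0,1)
step 1: (295, 14)  from 14·(21,1) + (1,0)
→ (295, 14).  Check: 295²=87025, 444·14²=87024, difference 1.
n=2: (295,14)∘(295,14) = (295·295+444·14·14, 295·14+14·295) = (174049,8260)
n=3: (174049,8260)∘(295,14) = (295·174049+444·14·8260, 295·8260+14·174049) = (102688615,4873386)
n=4: (102688615,4873386)∘(295,14) = (295·102688615+444·14·4873386, 295·4873386+14·102688615) = (60586108801,2875289480)
n=5: (60586108801,2875289480)∘(295,14) = (295·60586108801+444·14·2875289480, 295·2875289480+14·60586108801) = (35745701503975,1696415919814)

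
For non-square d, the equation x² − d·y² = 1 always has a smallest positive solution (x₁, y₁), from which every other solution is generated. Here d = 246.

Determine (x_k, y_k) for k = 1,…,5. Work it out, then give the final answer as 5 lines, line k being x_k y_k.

88805 5662
15772656049 1005627820
2801381440774085 178609557104538
497553357680112580801 31722843436331366360
88370451854763414035291525 5634294222548204422095062

√246 → a₀=15, period (1,2,5,1,14,1,5,2,1,30); ℓ=10 even so k=9
a_0=15:  p_0=15·1+0=15,  q_0=15·0+1=1
a_1=1:  p_1=1·15+1=16,  q_1=1·1+0=1
a_2=2:  p_2=2·16+15=47,  q_2=2·1+1=3
…
a_4=1:  p_4=1·251+47=298,  q_4=1·16+3=19
a_5=14:  p_5=14·298+251=4423,  q_5=14·19+16=282
a_6=1:  p_6=1·4423+298=4721,  q_6=1·282+19=301
…
a_8=2:  p_8=2·28028+4721=60777,  q_8=2·1787+301=3875
a_9=1:  p_9=1·60777+28028=88805,  q_9=1·3875+1787=5662
→ (88805, 5662).  Check: 88805²=7886328025, 246·5662²=7886328024, difference 1.
(x_2, y_2) = (88805·88805 + 246·5662·5662, 88805·5662 + 5662·88805) = (15772656049, 1005627820)
(x_3, y_3) = (88805·15772656049 + 246·5662·1005627820, 88805·1005627820 + 5662·15772656049) = (2801381440774085, 178609557104538)
(x_4, y_4) = (88805·2801381440774085 + 246·5662·178609557104538, 88805·178609557104538 + 5662·2801381440774085) = (497553357680112580801, 31722843436331366360)
(x_5, y_5) = (88805·497553357680112580801 + 246·5662·31722843436331366360, 88805·31722843436331366360 + 5662·497553357680112580801) = (88370451854763414035291525, 5634294222548204422095062)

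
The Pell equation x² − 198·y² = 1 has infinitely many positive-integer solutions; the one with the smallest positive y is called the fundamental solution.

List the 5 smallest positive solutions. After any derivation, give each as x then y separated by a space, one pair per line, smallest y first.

√198 = [14; 14,28, …], period ℓ=2 (even) → k=1
k=0  a_k=14  p_k/q_k = 14/1
k=1  a_k=14  p_k/q_k = 197/14
fundamental: x₁=197, y₁=14  (since 38809 − 198·196 = 1)
k=2:  x_2 = 197·197+198·14·14 = 77617,  y_2 = 197·14+14·197 = 5516
k=3:  x_3 = 197·77617+198·14·5516 = 30580901,  y_3 = 197·5516+14·77617 = 2173290
k=4:  x_4 = 197·30580901+198·14·2173290 = 12048797377,  y_4 = 197·2173290+14·30580901 = 856270744
k=5:  x_5 = 197·12048797377+198·14·856270744 = 4747195585637,  y_5 = 197·856270744+14·12048797377 = 337368499846

197 14
77617 5516
30580901 2173290
12048797377 856270744
4747195585637 337368499846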